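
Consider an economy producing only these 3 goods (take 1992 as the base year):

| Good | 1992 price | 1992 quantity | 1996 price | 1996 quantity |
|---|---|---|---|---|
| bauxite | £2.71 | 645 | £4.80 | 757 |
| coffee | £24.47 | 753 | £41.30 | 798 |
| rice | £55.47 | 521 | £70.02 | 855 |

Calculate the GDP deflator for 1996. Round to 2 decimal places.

139.78

Nominal GDP 1996 = 4.80·757 + 41.30·798 + 70.02·855 = 96458.10.
Real GDP 1996 (at 1992 prices) = 2.71·757 + 24.47·798 + 55.47·855 = 69005.38.
Deflator = Nominal/Real × 100 = 96458.10/69005.38 × 100 = 139.783.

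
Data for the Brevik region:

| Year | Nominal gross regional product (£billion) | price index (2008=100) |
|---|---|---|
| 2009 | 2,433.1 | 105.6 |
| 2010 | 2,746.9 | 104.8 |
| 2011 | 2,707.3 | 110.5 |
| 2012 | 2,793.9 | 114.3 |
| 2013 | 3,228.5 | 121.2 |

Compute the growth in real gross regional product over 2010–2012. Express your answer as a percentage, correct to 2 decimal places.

-6.74%

Real gross regional product 2010 = 2746.9/1.048 = 2621.09.
Real gross regional product 2012 = 2793.9/1.143 = 2444.36.
Change = 2444.36/2621.09 − 1 = -0.0674.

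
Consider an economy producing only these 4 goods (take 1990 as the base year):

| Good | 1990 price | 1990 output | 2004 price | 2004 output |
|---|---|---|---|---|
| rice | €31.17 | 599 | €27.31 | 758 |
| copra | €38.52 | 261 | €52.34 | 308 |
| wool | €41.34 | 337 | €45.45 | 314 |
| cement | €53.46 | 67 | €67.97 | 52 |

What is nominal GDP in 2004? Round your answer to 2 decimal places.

€54627.44

Nominal GDP 2004 = Σ (p_2004 × q_2004) = 27.31·758 + 52.34·308 + 45.45·314 + 67.97·52 = 54627.44.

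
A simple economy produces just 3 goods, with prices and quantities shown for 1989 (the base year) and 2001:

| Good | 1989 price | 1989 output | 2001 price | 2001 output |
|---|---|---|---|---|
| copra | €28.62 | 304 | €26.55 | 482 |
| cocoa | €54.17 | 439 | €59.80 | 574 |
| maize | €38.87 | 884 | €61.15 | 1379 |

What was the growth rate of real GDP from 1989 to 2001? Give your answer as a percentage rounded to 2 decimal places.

Real GDP 1989 = Nominal GDP 1989 = 28.62·304 + 54.17·439 + 38.87·884 = 66842.19.
Real GDP 2001 (at 1989 prices) = 28.62·482 + 54.17·574 + 38.87·1379 = 98490.15.
Real growth = 98490.15/66842.19 − 1 = 0.4735.

47.35%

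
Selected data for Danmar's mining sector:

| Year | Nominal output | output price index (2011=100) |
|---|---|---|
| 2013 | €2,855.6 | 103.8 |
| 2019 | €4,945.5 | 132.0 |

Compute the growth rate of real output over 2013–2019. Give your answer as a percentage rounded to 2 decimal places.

36.19%

Real output 2013 = 2855.6 / 1.038 = 2751.06.
Real output 2019 = 4945.5 / 1.320 = 3746.59.
Real growth = 3746.59 / 2751.06 − 1 = 0.3619.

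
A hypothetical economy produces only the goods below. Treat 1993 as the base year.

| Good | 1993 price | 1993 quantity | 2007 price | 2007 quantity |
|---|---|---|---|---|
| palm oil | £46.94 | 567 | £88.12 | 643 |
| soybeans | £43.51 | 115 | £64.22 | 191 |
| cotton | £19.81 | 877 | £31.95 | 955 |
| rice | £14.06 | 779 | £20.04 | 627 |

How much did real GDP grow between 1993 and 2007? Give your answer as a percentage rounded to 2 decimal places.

Real GDP 1993 = Nominal GDP 1993 = 46.94·567 + 43.51·115 + 19.81·877 + 14.06·779 = 59944.74.
Real GDP 2007 (at 1993 prices) = 46.94·643 + 43.51·191 + 19.81·955 + 14.06·627 = 66227.00.
Real growth = 66227.00/59944.74 − 1 = 0.1048.

10.48%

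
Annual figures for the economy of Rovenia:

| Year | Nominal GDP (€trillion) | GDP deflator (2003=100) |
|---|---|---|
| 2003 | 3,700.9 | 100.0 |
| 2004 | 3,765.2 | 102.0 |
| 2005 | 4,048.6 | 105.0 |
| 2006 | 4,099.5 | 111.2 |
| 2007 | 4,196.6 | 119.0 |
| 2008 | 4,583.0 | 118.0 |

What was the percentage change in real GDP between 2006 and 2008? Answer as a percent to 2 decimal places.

5.35%

Real GDP 2006 = 4099.5/1.112 = 3686.60.
Real GDP 2008 = 4583.0/1.180 = 3883.90.
Change = 3883.90/3686.60 − 1 = 0.0535.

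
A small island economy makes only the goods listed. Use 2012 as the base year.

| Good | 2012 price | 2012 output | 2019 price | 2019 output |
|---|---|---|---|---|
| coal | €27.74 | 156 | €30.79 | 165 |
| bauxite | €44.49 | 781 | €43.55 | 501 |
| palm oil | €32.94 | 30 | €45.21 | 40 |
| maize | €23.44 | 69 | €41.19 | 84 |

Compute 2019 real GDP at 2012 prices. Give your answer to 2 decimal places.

Real GDP 2019 = Σ (p_2012 × q_2019) = 27.74·165 + 44.49·501 + 32.94·40 + 23.44·84 = 30153.15.

€30153.15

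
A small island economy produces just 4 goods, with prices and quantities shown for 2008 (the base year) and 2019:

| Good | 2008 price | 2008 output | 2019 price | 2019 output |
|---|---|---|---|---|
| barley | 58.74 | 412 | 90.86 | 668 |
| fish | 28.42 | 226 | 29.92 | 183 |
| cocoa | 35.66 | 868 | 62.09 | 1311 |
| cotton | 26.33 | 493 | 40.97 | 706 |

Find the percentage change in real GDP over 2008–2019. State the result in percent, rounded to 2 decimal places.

Real GDP 2008 = Nominal GDP 2008 = 58.74·412 + 28.42·226 + 35.66·868 + 26.33·493 = 74557.37.
Real GDP 2019 (at 2008 prices) = 58.74·668 + 28.42·183 + 35.66·1311 + 26.33·706 = 109778.42.
Real growth = 109778.42/74557.37 − 1 = 0.4724.

47.24%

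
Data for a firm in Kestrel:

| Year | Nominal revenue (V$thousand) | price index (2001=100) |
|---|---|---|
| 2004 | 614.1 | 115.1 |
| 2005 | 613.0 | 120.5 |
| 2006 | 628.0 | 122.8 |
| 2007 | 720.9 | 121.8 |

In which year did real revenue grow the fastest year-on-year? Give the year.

2005: real = 613.0/1.205 = 508.71; growth vs 2004 (533.54) = -4.65%.
2006: real = 628.0/1.228 = 511.40; growth vs 2005 (508.71) = 0.53%.
2007: real = 720.9/1.218 = 591.87; growth vs 2006 (511.40) = 15.74%.

2007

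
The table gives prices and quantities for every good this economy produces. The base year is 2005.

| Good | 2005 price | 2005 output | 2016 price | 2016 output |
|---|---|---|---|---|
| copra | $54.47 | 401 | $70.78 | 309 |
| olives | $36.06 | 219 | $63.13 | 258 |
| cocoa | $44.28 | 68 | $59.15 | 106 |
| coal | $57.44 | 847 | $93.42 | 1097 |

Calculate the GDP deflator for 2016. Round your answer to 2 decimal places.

Nominal GDP 2016 = 70.78·309 + 63.13·258 + 59.15·106 + 93.42·1097 = 146910.20.
Real GDP 2016 (at 2005 prices) = 54.47·309 + 36.06·258 + 44.28·106 + 57.44·1097 = 93840.07.
Deflator = Nominal/Real × 100 = 146910.20/93840.07 × 100 = 156.554.

156.55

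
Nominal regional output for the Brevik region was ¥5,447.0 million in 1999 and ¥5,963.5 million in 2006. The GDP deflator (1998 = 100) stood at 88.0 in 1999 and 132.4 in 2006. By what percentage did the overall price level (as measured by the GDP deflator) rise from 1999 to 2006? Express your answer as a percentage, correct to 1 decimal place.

Price-level change = 132.4 / 88.0 − 1 = 0.5045.

50.5%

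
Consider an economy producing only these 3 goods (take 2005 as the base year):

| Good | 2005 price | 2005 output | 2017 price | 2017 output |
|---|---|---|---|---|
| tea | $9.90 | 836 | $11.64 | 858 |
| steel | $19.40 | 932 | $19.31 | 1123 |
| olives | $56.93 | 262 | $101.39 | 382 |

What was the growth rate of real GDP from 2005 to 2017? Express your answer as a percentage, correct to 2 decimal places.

26.06%

Real GDP 2005 = Nominal GDP 2005 = 9.90·836 + 19.40·932 + 56.93·262 = 41272.86.
Real GDP 2017 (at 2005 prices) = 9.90·858 + 19.40·1123 + 56.93·382 = 52027.66.
Real growth = 52027.66/41272.86 − 1 = 0.2606.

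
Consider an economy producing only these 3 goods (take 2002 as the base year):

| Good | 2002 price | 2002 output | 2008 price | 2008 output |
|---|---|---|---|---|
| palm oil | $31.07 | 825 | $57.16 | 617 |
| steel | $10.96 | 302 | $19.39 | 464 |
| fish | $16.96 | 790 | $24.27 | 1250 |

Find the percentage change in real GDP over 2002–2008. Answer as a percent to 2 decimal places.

7.36%

Real GDP 2002 = Nominal GDP 2002 = 31.07·825 + 10.96·302 + 16.96·790 = 42341.07.
Real GDP 2008 (at 2002 prices) = 31.07·617 + 10.96·464 + 16.96·1250 = 45455.63.
Real growth = 45455.63/42341.07 − 1 = 0.0736.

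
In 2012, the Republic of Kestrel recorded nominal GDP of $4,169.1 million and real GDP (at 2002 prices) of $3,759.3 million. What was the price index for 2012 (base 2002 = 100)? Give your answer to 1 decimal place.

110.9

price index = (Nominal / Real) × 100 = 4169.1 / 3759.3 × 100 = 110.90.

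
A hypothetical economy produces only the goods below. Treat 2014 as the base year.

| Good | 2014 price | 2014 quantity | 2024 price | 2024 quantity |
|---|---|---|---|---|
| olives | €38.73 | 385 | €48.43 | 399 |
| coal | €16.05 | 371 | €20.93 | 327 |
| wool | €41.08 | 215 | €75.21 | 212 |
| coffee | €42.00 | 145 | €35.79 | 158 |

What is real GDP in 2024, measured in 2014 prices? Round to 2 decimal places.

Real GDP 2024 = Σ (p_2014 × q_2024) = 38.73·399 + 16.05·327 + 41.08·212 + 42.00·158 = 36046.58.

€36046.58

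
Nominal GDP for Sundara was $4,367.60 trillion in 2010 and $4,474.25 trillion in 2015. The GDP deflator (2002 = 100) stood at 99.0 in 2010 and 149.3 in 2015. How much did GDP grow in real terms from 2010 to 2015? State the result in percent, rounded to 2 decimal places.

-32.07%

Real GDP 2010 = 4367.60 / 0.990 = 4411.72.
Real GDP 2015 = 4474.25 / 1.493 = 2996.82.
Real growth = 2996.82 / 4411.72 − 1 = -0.3207.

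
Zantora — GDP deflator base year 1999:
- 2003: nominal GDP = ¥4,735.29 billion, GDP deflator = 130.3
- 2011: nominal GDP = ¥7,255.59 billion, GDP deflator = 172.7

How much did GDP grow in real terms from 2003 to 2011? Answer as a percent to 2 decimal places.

Deflate each year: 2003 → 4735.29/1.303 = 3634.14; 2011 → 7255.59/1.727 = 4201.27.
So real GDP changed by 4201.27/3634.14 − 1 = 0.1561, i.e. 15.61%.

15.61%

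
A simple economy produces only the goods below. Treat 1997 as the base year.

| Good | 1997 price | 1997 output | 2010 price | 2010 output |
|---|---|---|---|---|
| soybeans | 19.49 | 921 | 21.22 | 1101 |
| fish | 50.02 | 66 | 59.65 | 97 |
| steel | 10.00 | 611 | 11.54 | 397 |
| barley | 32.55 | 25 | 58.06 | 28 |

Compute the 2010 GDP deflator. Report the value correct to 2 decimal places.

113.35

Nominal GDP 2010 = 21.22·1101 + 59.65·97 + 11.54·397 + 58.06·28 = 35356.33.
Real GDP 2010 (at 1997 prices) = 19.49·1101 + 50.02·97 + 10.00·397 + 32.55·28 = 31191.83.
Deflator = Nominal/Real × 100 = 35356.33/31191.83 × 100 = 113.351.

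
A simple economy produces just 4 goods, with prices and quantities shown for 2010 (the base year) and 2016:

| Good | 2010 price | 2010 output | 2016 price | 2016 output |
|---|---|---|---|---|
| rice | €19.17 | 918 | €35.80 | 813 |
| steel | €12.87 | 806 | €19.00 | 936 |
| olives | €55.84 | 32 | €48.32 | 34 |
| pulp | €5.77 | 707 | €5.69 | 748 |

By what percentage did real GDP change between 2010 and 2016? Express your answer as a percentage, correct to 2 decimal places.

Real GDP 2010 = Nominal GDP 2010 = 19.17·918 + 12.87·806 + 55.84·32 + 5.77·707 = 33837.55.
Real GDP 2016 (at 2010 prices) = 19.17·813 + 12.87·936 + 55.84·34 + 5.77·748 = 33846.05.
Real growth = 33846.05/33837.55 − 1 = 0.0003.

0.03%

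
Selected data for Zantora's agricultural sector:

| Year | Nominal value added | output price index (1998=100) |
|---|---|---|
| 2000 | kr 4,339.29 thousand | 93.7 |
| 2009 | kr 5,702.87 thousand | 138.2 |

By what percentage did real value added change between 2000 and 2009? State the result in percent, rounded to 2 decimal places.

Real value added 2000 = 4339.29 / 0.937 = 4631.05.
Real value added 2009 = 5702.87 / 1.382 = 4126.53.
Real growth = 4126.53 / 4631.05 − 1 = -0.1089.

-10.89%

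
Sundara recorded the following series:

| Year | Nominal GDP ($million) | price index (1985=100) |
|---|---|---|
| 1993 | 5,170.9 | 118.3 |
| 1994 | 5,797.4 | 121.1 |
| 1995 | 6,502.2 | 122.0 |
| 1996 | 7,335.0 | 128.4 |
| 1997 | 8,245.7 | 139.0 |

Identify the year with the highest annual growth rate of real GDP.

1995

1994: real = 5797.4/1.211 = 4787.28; growth vs 1993 (4371.01) = 9.52%.
1995: real = 6502.2/1.220 = 5329.67; growth vs 1994 (4787.28) = 11.33%.
1996: real = 7335.0/1.284 = 5712.62; growth vs 1995 (5329.67) = 7.19%.
1997: real = 8245.7/1.390 = 5932.16; growth vs 1996 (5712.62) = 3.84%.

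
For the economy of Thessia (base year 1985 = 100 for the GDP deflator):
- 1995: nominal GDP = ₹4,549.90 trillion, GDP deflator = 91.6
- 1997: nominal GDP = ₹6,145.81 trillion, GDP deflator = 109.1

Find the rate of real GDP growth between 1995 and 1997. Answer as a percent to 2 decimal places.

13.41%

Real GDP 1995 = 4549.90 / 0.916 = 4967.14.
Real GDP 1997 = 6145.81 / 1.091 = 5633.19.
Real growth = 5633.19 / 4967.14 − 1 = 0.1341.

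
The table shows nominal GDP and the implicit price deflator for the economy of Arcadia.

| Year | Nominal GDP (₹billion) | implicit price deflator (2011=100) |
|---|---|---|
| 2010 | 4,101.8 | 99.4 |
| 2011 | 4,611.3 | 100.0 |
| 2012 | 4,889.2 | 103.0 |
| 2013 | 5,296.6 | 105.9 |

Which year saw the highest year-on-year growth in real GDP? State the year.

2011

2011: real = 4611.3/1.000 = 4611.30; growth vs 2010 (4126.56) = 11.75%.
2012: real = 4889.2/1.030 = 4746.80; growth vs 2011 (4611.30) = 2.94%.
2013: real = 5296.6/1.059 = 5001.51; growth vs 2012 (4746.80) = 5.37%.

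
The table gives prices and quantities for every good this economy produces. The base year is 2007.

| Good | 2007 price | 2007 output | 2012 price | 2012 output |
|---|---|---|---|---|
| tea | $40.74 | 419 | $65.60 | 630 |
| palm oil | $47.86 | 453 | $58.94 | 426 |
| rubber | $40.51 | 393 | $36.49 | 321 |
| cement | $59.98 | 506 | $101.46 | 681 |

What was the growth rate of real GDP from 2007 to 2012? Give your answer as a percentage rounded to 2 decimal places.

Real GDP 2007 = Nominal GDP 2007 = 40.74·419 + 47.86·453 + 40.51·393 + 59.98·506 = 85020.95.
Real GDP 2012 (at 2007 prices) = 40.74·630 + 47.86·426 + 40.51·321 + 59.98·681 = 99904.65.
Real growth = 99904.65/85020.95 − 1 = 0.1751.

17.51%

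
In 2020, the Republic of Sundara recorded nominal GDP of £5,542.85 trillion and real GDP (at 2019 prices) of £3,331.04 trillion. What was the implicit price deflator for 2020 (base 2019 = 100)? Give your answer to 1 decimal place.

implicit price deflator = (Nominal / Real) × 100 = 5542.85 / 3331.04 × 100 = 166.40.

166.4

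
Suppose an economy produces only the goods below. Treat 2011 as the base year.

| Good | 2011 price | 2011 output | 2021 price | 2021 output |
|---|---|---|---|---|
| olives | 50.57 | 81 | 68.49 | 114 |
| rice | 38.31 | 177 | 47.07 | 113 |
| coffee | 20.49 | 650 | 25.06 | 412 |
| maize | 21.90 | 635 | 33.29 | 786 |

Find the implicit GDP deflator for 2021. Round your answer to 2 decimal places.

Nominal GDP 2021 = 68.49·114 + 47.07·113 + 25.06·412 + 33.29·786 = 49617.43.
Real GDP 2021 (at 2011 prices) = 50.57·114 + 38.31·113 + 20.49·412 + 21.90·786 = 35749.29.
Deflator = Nominal/Real × 100 = 49617.43/35749.29 × 100 = 138.793.

138.79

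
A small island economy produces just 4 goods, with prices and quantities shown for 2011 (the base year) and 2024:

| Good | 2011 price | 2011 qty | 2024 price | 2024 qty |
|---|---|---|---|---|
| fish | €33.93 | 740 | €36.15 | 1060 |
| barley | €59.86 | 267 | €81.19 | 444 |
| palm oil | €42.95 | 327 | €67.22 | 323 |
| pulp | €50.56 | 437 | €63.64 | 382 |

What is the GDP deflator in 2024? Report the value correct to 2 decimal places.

Nominal GDP 2024 = 36.15·1060 + 81.19·444 + 67.22·323 + 63.64·382 = 120389.90.
Real GDP 2024 (at 2011 prices) = 33.93·1060 + 59.86·444 + 42.95·323 + 50.56·382 = 95730.41.
Deflator = Nominal/Real × 100 = 120389.90/95730.41 × 100 = 125.759.

125.76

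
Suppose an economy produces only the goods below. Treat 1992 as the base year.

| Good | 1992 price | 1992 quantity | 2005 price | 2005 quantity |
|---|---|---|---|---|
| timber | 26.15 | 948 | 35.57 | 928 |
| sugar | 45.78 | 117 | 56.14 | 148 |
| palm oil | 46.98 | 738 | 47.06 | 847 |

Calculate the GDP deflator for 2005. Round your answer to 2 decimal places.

Nominal GDP 2005 = 35.57·928 + 56.14·148 + 47.06·847 = 81177.50.
Real GDP 2005 (at 1992 prices) = 26.15·928 + 45.78·148 + 46.98·847 = 70834.70.
Deflator = Nominal/Real × 100 = 81177.50/70834.70 × 100 = 114.601.

114.60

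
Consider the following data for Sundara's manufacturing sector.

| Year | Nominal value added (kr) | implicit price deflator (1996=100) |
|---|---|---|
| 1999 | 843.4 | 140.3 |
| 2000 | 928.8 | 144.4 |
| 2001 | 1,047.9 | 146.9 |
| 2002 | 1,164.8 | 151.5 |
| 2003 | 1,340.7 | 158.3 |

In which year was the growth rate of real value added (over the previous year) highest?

2001

2000: real = 928.8/1.444 = 643.21; growth vs 1999 (601.14) = 7.00%.
2001: real = 1047.9/1.469 = 713.34; growth vs 2000 (643.21) = 10.90%.
2002: real = 1164.8/1.515 = 768.84; growth vs 2001 (713.34) = 7.78%.
2003: real = 1340.7/1.583 = 846.94; growth vs 2002 (768.84) = 10.16%.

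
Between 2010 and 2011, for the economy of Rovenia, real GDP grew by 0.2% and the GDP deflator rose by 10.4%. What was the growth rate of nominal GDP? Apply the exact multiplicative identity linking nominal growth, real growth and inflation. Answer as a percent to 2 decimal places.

(1 + g_nom) = (1 + g_real)(1 + π) = 1.0020 × 1.1040 = 1.10621.

10.62%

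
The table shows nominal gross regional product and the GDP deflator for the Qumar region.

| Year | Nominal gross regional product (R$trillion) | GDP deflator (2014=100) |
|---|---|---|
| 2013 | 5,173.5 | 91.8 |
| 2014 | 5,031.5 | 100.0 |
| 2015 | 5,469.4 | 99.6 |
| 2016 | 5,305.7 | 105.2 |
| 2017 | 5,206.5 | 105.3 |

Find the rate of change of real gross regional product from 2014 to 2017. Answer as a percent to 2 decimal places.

-1.73%

Real gross regional product 2014 = 5031.5/1.000 = 5031.50.
Real gross regional product 2017 = 5206.5/1.053 = 4944.44.
Change = 4944.44/5031.50 − 1 = -0.0173.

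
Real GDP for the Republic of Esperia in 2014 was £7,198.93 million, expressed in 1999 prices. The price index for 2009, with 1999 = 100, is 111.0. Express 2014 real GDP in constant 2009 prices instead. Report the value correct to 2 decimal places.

Real GDP in 2009 prices = Real GDP in 1999 prices × (P_2009/P_1999) = 7198.93 × 1.110 = 7990.81.

£7,990.81 million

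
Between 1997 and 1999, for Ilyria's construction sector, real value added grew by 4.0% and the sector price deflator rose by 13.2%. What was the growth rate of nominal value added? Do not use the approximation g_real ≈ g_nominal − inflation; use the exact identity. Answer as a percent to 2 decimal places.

(1 + g_nom) = (1 + g_real)(1 + π) = 1.0400 × 1.1320 = 1.17728.

17.73%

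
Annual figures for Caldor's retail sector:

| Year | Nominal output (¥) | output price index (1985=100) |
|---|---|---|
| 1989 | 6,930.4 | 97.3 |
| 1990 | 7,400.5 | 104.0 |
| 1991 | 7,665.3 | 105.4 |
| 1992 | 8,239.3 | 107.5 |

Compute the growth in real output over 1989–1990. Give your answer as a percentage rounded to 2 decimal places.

Real output 1989 = 6930.4/0.973 = 7122.71.
Real output 1990 = 7400.5/1.040 = 7115.87.
Change = 7115.87/7122.71 − 1 = -0.0010.

-0.10%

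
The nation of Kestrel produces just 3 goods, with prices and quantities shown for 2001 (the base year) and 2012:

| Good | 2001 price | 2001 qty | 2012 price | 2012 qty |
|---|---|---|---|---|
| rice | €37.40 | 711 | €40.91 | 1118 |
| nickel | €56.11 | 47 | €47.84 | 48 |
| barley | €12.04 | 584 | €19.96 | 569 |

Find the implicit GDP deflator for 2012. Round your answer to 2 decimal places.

Nominal GDP 2012 = 40.91·1118 + 47.84·48 + 19.96·569 = 59390.94.
Real GDP 2012 (at 2001 prices) = 37.40·1118 + 56.11·48 + 12.04·569 = 51357.24.
Deflator = Nominal/Real × 100 = 59390.94/51357.24 × 100 = 115.643.

115.64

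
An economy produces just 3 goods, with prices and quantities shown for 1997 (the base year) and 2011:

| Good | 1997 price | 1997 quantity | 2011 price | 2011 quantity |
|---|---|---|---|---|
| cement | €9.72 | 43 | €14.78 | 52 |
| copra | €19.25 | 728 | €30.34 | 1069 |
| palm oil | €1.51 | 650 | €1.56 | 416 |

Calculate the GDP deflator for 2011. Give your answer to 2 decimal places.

Nominal GDP 2011 = 14.78·52 + 30.34·1069 + 1.56·416 = 33850.98.
Real GDP 2011 (at 1997 prices) = 9.72·52 + 19.25·1069 + 1.51·416 = 21711.85.
Deflator = Nominal/Real × 100 = 33850.98/21711.85 × 100 = 155.910.

155.91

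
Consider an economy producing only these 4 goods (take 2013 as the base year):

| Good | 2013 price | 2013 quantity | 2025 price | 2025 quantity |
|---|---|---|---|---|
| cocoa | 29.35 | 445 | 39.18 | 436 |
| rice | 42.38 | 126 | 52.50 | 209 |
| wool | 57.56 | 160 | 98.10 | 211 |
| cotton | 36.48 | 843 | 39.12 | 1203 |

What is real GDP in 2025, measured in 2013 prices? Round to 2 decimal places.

Real GDP 2025 = Σ (p_2013 × q_2025) = 29.35·436 + 42.38·209 + 57.56·211 + 36.48·1203 = 77684.62.

77684.62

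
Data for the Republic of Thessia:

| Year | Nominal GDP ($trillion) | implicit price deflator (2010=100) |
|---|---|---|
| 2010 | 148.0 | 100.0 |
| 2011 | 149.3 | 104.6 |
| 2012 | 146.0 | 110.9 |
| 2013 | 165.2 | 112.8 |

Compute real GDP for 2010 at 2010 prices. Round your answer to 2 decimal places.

Real GDP 2010 = 148.0 / 1.000 = 148.00.

$148.00 trillion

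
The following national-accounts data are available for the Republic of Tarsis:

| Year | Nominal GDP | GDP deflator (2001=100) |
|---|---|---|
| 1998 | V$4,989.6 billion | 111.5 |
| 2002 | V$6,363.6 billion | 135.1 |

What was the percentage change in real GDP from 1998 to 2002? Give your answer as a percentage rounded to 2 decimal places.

5.26%

Deflate each year: 1998 → 4989.6/1.115 = 4474.98; 2002 → 6363.6/1.351 = 4710.29.
So real GDP changed by 4710.29/4474.98 − 1 = 0.0526, i.e. 5.26%.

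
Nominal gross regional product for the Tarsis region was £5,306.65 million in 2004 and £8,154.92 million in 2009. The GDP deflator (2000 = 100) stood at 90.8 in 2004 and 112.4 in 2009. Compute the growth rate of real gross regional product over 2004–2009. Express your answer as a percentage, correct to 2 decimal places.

Real gross regional product 2004 = 5306.65 / 0.908 = 5844.33.
Real gross regional product 2009 = 8154.92 / 1.124 = 7255.27.
Real growth = 7255.27 / 5844.33 − 1 = 0.2414.

24.14%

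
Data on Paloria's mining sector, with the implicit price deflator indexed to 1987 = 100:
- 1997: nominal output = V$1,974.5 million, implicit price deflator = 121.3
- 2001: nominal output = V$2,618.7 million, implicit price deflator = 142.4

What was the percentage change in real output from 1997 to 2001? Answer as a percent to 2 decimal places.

Real output 1997 = 1974.5 / 1.213 = 1627.78.
Real output 2001 = 2618.7 / 1.424 = 1838.97.
Real growth = 1838.97 / 1627.78 − 1 = 0.1297.

12.97%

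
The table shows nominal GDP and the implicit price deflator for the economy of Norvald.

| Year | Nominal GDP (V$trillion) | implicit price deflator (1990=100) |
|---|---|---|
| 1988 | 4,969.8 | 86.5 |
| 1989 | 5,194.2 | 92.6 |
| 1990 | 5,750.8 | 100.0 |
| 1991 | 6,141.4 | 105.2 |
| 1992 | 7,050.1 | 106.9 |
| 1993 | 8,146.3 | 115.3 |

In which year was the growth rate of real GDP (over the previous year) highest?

1992

1989: real = 5194.2/0.926 = 5609.29; growth vs 1988 (5745.43) = -2.37%.
1990: real = 5750.8/1.000 = 5750.80; growth vs 1989 (5609.29) = 2.52%.
1991: real = 6141.4/1.052 = 5837.83; growth vs 1990 (5750.80) = 1.51%.
1992: real = 7050.1/1.069 = 6595.04; growth vs 1991 (5837.83) = 12.97%.
1993: real = 8146.3/1.153 = 7065.31; growth vs 1992 (6595.04) = 7.13%.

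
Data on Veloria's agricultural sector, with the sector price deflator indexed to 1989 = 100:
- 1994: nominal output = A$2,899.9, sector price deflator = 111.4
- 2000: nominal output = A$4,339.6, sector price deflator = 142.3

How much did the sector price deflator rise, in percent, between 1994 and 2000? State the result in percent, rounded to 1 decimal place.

Price-level change = 142.3 / 111.4 − 1 = 0.2774.

27.7%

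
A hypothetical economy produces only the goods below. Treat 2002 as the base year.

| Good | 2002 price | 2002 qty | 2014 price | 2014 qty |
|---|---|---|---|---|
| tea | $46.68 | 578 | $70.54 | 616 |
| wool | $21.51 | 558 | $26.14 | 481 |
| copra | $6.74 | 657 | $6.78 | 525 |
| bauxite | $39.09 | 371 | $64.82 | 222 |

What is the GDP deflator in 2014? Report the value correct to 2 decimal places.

Nominal GDP 2014 = 70.54·616 + 26.14·481 + 6.78·525 + 64.82·222 = 73975.52.
Real GDP 2014 (at 2002 prices) = 46.68·616 + 21.51·481 + 6.74·525 + 39.09·222 = 51317.67.
Deflator = Nominal/Real × 100 = 73975.52/51317.67 × 100 = 144.152.

144.15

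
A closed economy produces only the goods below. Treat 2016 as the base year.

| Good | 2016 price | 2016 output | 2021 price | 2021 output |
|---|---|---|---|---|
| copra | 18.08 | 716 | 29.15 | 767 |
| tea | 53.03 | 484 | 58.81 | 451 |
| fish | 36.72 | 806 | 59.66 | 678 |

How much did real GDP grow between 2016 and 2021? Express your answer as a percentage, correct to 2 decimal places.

Real GDP 2016 = Nominal GDP 2016 = 18.08·716 + 53.03·484 + 36.72·806 = 68208.12.
Real GDP 2021 (at 2016 prices) = 18.08·767 + 53.03·451 + 36.72·678 = 62680.05.
Real growth = 62680.05/68208.12 − 1 = -0.0810.

-8.10%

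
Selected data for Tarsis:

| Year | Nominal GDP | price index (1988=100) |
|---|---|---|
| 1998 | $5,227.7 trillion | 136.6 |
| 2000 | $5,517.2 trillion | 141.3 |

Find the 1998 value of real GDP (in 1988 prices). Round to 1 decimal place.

Real GDP = Nominal / (price index/100) = 5227.7 / 1.366 = 3827.01.

$3,827.0 trillion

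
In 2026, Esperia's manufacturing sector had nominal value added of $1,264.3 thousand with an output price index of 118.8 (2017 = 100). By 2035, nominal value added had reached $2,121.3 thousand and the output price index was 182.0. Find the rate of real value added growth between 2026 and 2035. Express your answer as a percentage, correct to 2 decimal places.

Real value added 2026 = 1264.3 / 1.188 = 1064.23.
Real value added 2035 = 2121.3 / 1.820 = 1165.55.
Real growth = 1165.55 / 1064.23 − 1 = 0.0952.

9.52%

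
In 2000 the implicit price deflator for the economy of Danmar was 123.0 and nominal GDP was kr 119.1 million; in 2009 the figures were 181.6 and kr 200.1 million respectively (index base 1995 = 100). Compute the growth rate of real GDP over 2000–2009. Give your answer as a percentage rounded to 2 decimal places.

13.80%

Real GDP 2000 = 119.1 / 1.230 = 96.83.
Real GDP 2009 = 200.1 / 1.816 = 110.19.
Real growth = 110.19 / 96.83 − 1 = 0.1380.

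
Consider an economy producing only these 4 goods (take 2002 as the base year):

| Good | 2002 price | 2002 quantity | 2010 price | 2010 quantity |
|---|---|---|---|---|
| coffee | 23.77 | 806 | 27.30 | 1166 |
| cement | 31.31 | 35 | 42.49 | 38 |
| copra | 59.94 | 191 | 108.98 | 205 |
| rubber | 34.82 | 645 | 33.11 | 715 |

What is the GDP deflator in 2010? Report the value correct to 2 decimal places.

Nominal GDP 2010 = 27.30·1166 + 42.49·38 + 108.98·205 + 33.11·715 = 79460.97.
Real GDP 2010 (at 2002 prices) = 23.77·1166 + 31.31·38 + 59.94·205 + 34.82·715 = 66089.60.
Deflator = Nominal/Real × 100 = 79460.97/66089.60 × 100 = 120.232.

120.23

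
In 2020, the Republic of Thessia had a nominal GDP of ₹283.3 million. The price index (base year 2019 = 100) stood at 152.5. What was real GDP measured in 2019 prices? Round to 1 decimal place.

Real GDP = Nominal / (price index/100) = 283.3 / 1.525 = 185.77.

₹185.8 million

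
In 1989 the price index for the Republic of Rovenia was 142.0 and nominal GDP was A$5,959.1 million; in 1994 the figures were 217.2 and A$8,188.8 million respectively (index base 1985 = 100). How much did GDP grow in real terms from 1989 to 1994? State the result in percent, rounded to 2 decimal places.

Real GDP 1989 = 5959.1 / 1.420 = 4196.55.
Real GDP 1994 = 8188.8 / 2.172 = 3770.17.
Real growth = 3770.17 / 4196.55 − 1 = -0.1016.

-10.16%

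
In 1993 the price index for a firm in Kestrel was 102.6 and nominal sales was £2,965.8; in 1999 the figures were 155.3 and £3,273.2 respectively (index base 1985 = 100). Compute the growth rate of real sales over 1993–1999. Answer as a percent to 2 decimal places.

-27.09%

Deflate each year: 1993 → 2965.8/1.026 = 2890.64; 1999 → 3273.2/1.553 = 2107.66.
So real sales changed by 2107.66/2890.64 − 1 = -0.2709, i.e. -27.09%.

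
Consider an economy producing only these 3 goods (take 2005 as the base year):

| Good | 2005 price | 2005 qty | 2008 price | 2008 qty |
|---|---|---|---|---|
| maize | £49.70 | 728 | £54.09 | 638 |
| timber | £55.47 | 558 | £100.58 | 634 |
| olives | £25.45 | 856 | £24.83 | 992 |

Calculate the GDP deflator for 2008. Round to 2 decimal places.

Nominal GDP 2008 = 54.09·638 + 100.58·634 + 24.83·992 = 122908.50.
Real GDP 2008 (at 2005 prices) = 49.70·638 + 55.47·634 + 25.45·992 = 92122.98.
Deflator = Nominal/Real × 100 = 122908.50/92122.98 × 100 = 133.418.

133.42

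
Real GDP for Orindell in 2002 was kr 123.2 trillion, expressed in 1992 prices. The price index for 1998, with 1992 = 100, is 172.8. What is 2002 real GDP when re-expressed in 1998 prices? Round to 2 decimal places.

Real GDP in 1998 prices = Real GDP in 1992 prices × (P_1998/P_1992) = 123.2 × 1.728 = 212.89.

kr 212.89 trillion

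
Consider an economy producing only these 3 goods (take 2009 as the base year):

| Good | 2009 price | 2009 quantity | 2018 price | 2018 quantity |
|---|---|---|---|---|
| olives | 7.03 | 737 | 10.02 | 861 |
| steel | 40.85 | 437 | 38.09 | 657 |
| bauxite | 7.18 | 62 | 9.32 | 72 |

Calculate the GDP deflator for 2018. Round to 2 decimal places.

102.74

Nominal GDP 2018 = 10.02·861 + 38.09·657 + 9.32·72 = 34323.39.
Real GDP 2018 (at 2009 prices) = 7.03·861 + 40.85·657 + 7.18·72 = 33408.24.
Deflator = Nominal/Real × 100 = 34323.39/33408.24 × 100 = 102.739.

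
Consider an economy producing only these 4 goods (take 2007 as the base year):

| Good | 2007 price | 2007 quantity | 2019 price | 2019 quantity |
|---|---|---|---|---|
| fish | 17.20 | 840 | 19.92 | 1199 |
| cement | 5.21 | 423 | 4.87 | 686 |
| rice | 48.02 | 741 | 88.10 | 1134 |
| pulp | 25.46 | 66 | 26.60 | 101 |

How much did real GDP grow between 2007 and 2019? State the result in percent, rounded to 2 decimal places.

Real GDP 2007 = Nominal GDP 2007 = 17.20·840 + 5.21·423 + 48.02·741 + 25.46·66 = 53915.01.
Real GDP 2019 (at 2007 prices) = 17.20·1199 + 5.21·686 + 48.02·1134 + 25.46·101 = 81223.00.
Real growth = 81223.00/53915.01 − 1 = 0.5065.

50.65%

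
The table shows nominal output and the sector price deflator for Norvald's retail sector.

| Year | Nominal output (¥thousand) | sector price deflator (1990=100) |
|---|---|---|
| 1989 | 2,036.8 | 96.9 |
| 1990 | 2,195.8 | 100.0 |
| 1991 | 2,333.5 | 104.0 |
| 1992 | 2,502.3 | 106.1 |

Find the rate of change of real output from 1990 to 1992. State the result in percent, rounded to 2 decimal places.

Real output 1990 = 2195.8/1.000 = 2195.80.
Real output 1992 = 2502.3/1.061 = 2358.44.
Change = 2358.44/2195.80 − 1 = 0.0741.

7.41%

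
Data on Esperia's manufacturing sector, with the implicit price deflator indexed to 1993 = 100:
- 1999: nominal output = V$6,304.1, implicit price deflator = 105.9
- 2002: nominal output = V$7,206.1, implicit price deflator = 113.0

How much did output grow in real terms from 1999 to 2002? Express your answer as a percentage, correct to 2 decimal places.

Real output 1999 = 6304.1 / 1.059 = 5952.88.
Real output 2002 = 7206.1 / 1.130 = 6377.08.
Real growth = 6377.08 / 5952.88 − 1 = 0.0713.

7.13%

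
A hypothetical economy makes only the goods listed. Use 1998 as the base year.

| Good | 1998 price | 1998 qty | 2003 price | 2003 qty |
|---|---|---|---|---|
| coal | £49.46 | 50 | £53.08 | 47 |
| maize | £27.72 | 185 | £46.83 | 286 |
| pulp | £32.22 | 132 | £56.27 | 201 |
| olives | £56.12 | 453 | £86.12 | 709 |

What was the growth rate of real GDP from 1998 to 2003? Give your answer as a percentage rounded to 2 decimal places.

Real GDP 1998 = Nominal GDP 1998 = 49.46·50 + 27.72·185 + 32.22·132 + 56.12·453 = 37276.60.
Real GDP 2003 (at 1998 prices) = 49.46·47 + 27.72·286 + 32.22·201 + 56.12·709 = 56517.84.
Real growth = 56517.84/37276.60 − 1 = 0.5162.

51.62%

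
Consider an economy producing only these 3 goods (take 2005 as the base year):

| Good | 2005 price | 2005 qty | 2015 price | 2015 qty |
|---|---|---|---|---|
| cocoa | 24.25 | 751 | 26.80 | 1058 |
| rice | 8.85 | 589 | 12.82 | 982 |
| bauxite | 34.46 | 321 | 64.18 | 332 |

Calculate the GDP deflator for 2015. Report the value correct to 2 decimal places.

Nominal GDP 2015 = 26.80·1058 + 12.82·982 + 64.18·332 = 62251.40.
Real GDP 2015 (at 2005 prices) = 24.25·1058 + 8.85·982 + 34.46·332 = 45787.92.
Deflator = Nominal/Real × 100 = 62251.40/45787.92 × 100 = 135.956.

135.96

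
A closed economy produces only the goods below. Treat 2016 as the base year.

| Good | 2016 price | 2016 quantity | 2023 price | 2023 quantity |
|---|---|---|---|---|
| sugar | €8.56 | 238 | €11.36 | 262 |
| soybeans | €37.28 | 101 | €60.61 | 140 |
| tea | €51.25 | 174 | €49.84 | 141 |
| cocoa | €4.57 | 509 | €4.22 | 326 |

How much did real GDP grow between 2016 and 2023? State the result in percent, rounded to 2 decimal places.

Real GDP 2016 = Nominal GDP 2016 = 8.56·238 + 37.28·101 + 51.25·174 + 4.57·509 = 17046.19.
Real GDP 2023 (at 2016 prices) = 8.56·262 + 37.28·140 + 51.25·141 + 4.57·326 = 16177.99.
Real growth = 16177.99/17046.19 − 1 = -0.0509.

-5.09%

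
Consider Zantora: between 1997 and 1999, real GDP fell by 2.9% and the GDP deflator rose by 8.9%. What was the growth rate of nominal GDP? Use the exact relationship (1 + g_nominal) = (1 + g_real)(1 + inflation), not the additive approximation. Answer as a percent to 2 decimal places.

(1 + g_nom) = (1 + g_real)(1 + π) = 0.9710 × 1.0890 = 1.05742.

5.74%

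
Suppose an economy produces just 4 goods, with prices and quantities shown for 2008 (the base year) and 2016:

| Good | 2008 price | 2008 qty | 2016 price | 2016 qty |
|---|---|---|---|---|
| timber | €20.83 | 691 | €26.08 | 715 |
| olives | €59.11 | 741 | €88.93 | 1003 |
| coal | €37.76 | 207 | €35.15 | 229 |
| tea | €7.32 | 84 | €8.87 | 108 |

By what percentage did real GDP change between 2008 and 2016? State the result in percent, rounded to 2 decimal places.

25.51%

Real GDP 2008 = Nominal GDP 2008 = 20.83·691 + 59.11·741 + 37.76·207 + 7.32·84 = 66625.24.
Real GDP 2016 (at 2008 prices) = 20.83·715 + 59.11·1003 + 37.76·229 + 7.32·108 = 83618.38.
Real growth = 83618.38/66625.24 − 1 = 0.2551.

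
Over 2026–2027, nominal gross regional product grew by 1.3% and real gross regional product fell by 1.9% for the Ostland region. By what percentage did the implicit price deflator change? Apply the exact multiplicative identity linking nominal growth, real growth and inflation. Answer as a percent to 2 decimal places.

(1 + g_nom) = (1 + g_real)(1 + π), so π = 1.0130 / 0.9810 − 1 = 0.03262.

3.26%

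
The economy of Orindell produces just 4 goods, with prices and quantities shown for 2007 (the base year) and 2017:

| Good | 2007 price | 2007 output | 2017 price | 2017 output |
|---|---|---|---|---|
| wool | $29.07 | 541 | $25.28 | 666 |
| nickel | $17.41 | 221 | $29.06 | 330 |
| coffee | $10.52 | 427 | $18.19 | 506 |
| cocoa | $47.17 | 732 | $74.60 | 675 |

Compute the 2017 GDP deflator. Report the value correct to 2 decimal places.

Nominal GDP 2017 = 25.28·666 + 29.06·330 + 18.19·506 + 74.60·675 = 85985.42.
Real GDP 2017 (at 2007 prices) = 29.07·666 + 17.41·330 + 10.52·506 + 47.17·675 = 62268.79.
Deflator = Nominal/Real × 100 = 85985.42/62268.79 × 100 = 138.088.

138.09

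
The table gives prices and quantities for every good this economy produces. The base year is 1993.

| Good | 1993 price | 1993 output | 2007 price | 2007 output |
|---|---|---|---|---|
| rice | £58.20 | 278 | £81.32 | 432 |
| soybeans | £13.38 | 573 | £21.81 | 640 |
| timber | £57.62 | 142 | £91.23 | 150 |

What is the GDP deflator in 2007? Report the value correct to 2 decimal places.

Nominal GDP 2007 = 81.32·432 + 21.81·640 + 91.23·150 = 62773.14.
Real GDP 2007 (at 1993 prices) = 58.20·432 + 13.38·640 + 57.62·150 = 42348.60.
Deflator = Nominal/Real × 100 = 62773.14/42348.60 × 100 = 148.230.

148.23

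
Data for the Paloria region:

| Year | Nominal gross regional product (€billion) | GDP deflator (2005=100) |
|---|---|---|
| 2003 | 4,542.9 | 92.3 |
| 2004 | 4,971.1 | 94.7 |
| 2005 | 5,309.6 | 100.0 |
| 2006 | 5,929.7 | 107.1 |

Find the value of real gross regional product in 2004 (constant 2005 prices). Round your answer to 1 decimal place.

Real gross regional product 2004 = 4971.1 / 0.947 = 5249.31.

€5,249.3 billion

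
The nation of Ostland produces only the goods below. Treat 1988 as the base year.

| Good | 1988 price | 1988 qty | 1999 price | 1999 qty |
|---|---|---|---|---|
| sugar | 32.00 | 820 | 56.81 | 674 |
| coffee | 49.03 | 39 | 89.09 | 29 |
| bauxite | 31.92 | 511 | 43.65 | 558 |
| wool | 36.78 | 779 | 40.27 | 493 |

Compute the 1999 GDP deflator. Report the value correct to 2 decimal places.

Nominal GDP 1999 = 56.81·674 + 89.09·29 + 43.65·558 + 40.27·493 = 85083.36.
Real GDP 1999 (at 1988 prices) = 32.00·674 + 49.03·29 + 31.92·558 + 36.78·493 = 58933.77.
Deflator = Nominal/Real × 100 = 85083.36/58933.77 × 100 = 144.371.

144.37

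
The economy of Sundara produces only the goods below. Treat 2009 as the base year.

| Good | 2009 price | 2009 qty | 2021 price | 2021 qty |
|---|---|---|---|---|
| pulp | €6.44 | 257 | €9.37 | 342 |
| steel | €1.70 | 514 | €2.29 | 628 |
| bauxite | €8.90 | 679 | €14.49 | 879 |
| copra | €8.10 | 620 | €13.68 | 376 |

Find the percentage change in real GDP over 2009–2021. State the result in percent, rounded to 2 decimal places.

Real GDP 2009 = Nominal GDP 2009 = 6.44·257 + 1.70·514 + 8.90·679 + 8.10·620 = 13593.98.
Real GDP 2021 (at 2009 prices) = 6.44·342 + 1.70·628 + 8.90·879 + 8.10·376 = 14138.78.
Real growth = 14138.78/13593.98 − 1 = 0.0401.

4.01%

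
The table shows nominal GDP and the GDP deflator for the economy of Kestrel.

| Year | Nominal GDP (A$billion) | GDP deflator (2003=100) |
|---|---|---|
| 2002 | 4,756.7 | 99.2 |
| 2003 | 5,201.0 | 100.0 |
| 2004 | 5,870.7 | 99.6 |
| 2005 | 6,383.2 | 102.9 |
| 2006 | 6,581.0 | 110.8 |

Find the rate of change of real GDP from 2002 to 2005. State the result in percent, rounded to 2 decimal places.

29.37%

Real GDP 2002 = 4756.7/0.992 = 4795.06.
Real GDP 2005 = 6383.2/1.029 = 6203.30.
Change = 6203.30/4795.06 − 1 = 0.2937.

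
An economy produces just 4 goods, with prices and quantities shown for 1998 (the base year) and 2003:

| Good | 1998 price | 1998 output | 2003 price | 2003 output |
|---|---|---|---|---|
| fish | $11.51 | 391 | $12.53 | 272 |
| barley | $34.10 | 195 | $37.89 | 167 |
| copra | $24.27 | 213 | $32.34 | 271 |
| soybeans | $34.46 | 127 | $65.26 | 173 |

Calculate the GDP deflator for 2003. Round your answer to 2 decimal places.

Nominal GDP 2003 = 12.53·272 + 37.89·167 + 32.34·271 + 65.26·173 = 29789.91.
Real GDP 2003 (at 1998 prices) = 11.51·272 + 34.10·167 + 24.27·271 + 34.46·173 = 21364.17.
Deflator = Nominal/Real × 100 = 29789.91/21364.17 × 100 = 139.439.

139.44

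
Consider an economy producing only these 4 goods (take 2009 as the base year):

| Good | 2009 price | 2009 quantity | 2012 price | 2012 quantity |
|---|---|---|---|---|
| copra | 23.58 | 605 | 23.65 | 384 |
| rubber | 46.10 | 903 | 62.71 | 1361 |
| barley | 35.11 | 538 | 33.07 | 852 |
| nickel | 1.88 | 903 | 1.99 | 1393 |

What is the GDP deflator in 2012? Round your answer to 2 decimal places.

Nominal GDP 2012 = 23.65·384 + 62.71·1361 + 33.07·852 + 1.99·1393 = 125377.62.
Real GDP 2012 (at 2009 prices) = 23.58·384 + 46.10·1361 + 35.11·852 + 1.88·1393 = 104329.38.
Deflator = Nominal/Real × 100 = 125377.62/104329.38 × 100 = 120.175.

120.17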